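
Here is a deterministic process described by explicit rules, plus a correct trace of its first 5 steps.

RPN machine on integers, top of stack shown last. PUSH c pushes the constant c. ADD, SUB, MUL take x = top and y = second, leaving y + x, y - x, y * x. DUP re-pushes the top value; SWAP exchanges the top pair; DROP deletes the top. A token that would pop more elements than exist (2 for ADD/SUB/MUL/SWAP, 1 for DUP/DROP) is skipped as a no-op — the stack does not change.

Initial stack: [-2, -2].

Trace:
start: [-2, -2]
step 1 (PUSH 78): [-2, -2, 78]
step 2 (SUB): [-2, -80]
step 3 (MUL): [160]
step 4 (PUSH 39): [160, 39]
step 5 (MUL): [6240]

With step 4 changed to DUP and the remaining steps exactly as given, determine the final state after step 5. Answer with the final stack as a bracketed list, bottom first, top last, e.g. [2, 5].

(re-executing from step 4 with the substitution; state before step 4: [160])
step 4 (DUP): [160, 160]
step 5 (MUL): [25600]

[25600]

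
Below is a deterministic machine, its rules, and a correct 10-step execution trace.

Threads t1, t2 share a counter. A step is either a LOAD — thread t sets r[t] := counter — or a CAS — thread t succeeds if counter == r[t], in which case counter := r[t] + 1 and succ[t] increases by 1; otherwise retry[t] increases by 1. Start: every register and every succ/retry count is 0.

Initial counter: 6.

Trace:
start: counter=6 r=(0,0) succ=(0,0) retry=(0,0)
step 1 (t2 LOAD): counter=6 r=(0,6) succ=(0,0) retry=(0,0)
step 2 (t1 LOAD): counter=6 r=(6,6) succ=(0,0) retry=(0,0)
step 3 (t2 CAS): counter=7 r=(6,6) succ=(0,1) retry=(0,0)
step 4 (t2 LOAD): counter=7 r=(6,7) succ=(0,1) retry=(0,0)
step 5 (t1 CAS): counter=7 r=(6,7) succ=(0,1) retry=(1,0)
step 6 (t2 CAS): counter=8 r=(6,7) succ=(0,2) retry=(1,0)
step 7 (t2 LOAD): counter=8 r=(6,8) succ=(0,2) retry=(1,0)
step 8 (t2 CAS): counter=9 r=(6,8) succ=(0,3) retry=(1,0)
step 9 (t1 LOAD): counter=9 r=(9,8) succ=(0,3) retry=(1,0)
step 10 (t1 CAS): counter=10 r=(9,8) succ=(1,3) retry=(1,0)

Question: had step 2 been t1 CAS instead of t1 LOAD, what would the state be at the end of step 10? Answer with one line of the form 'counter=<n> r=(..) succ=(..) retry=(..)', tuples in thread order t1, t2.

(re-executing from step 2 with the substitution; state before step 2: counter=6 r=(0,6) succ=(0,0) retry=(0,0))
step 2 (t1 CAS): counter=6 r=(0,6) succ=(0,0) retry=(1,0)
step 3 (t2 CAS): counter=7 r=(0,6) succ=(0,1) retry=(1,0)
step 4 (t2 LOAD): counter=7 r=(0,7) succ=(0,1) retry=(1,0)
step 5 (t1 CAS): counter=7 r=(0,7) succ=(0,1) retry=(2,0)
step 6 (t2 CAS): counter=8 r=(0,7) succ=(0,2) retry=(2,0)
step 7 (t2 LOAD): counter=8 r=(0,8) succ=(0,2) retry=(2,0)
step 8 (t2 CAS): counter=9 r=(0,8) succ=(0,3) retry=(2,0)
step 9 (t1 LOAD): counter=9 r=(9,8) succ=(0,3) retry=(2,0)
step 10 (t1 CAS): counter=10 r=(9,8) succ=(1,3) retry=(2,0)

counter=10 r=(9,8) succ=(1,3) retry=(2,0)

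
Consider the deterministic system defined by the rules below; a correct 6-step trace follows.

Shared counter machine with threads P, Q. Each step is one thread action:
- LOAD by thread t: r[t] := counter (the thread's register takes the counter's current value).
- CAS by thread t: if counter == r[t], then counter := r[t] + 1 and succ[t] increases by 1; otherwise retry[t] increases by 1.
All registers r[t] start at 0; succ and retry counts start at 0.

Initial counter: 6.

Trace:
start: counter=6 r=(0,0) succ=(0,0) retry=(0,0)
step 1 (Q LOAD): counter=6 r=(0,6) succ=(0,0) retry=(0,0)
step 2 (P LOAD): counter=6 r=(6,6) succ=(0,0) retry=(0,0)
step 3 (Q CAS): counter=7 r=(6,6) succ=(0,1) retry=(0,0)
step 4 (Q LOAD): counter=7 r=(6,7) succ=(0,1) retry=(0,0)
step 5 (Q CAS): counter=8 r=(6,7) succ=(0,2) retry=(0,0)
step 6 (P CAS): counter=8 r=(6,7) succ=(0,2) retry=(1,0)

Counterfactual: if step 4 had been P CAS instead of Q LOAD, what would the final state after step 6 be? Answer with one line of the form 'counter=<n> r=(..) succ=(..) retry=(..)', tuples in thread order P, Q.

counter=7 r=(6,6) succ=(0,1) retry=(2,1)

(re-executing from step 4 with the substitution; state before step 4: counter=7 r=(6,6) succ=(0,1) retry=(0,0))
step 4 (P CAS): counter=7 r=(6,6) succ=(0,1) retry=(1,0)
step 5 (Q CAS): counter=7 r=(6,6) succ=(0,1) retry=(1,1)
step 6 (P CAS): counter=7 r=(6,6) succ=(0,1) retry=(2,1)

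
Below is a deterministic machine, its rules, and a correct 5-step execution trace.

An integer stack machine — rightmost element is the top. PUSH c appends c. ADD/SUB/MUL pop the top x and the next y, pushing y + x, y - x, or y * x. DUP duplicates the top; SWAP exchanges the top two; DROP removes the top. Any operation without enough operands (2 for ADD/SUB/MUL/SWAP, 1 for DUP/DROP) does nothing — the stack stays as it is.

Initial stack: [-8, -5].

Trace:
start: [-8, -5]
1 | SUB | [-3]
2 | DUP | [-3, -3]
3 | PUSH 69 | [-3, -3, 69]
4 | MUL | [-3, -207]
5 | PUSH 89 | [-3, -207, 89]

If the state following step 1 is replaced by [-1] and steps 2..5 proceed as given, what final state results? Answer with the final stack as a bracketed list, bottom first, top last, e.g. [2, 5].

[-1, -69, 89]

state after step 1 := [-1]
2 | DUP | [-1, -1]
3 | PUSH 69 | [-1, -1, 69]
4 | MUL | [-1, -69]
5 | PUSH 89 | [-1, -69, 89]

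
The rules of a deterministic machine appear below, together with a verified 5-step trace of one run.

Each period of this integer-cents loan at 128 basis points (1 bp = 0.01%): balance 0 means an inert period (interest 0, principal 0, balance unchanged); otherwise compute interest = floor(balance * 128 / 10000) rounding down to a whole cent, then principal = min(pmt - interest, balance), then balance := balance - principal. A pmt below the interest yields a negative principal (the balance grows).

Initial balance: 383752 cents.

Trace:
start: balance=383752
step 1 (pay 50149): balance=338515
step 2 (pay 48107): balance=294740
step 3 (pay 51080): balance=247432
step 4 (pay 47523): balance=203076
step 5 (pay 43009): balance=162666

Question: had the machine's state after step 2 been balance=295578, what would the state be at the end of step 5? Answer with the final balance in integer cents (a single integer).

state after step 2 := balance=295578
step 3 (pay 51080): balance=248281
step 4 (pay 47523): balance=203935
step 5 (pay 43009): balance=163536

163536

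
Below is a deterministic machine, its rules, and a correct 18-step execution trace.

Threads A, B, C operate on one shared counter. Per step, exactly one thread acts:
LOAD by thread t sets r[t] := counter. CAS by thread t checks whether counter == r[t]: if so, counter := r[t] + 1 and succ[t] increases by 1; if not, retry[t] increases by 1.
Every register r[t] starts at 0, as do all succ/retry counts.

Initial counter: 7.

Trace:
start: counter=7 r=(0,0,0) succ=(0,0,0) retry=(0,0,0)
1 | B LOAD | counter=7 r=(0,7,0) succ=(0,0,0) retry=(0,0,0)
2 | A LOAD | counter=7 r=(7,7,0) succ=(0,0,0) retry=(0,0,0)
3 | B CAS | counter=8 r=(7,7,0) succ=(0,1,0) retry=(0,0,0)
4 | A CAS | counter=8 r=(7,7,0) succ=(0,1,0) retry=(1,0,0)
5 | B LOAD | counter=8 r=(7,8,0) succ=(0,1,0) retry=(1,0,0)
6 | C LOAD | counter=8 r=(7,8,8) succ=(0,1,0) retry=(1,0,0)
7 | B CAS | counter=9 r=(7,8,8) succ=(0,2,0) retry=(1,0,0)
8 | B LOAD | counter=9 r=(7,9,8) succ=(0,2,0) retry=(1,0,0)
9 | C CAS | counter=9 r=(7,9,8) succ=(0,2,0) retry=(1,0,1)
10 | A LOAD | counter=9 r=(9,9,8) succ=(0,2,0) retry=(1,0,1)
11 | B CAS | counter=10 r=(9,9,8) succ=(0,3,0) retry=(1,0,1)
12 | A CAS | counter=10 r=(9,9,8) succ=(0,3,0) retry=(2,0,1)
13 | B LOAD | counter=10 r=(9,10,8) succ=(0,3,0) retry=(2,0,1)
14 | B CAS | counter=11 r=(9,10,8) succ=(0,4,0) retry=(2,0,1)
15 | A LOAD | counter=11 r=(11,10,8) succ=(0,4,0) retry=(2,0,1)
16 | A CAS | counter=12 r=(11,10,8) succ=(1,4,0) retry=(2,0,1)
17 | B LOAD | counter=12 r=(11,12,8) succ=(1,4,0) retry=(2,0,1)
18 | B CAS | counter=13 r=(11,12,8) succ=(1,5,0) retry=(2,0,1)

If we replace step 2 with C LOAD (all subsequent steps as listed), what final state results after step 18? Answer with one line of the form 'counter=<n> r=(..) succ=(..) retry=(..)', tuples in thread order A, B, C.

counter=13 r=(11,12,8) succ=(1,5,0) retry=(2,0,1)

(re-executing from step 2 with the substitution; state before step 2: counter=7 r=(0,7,0) succ=(0,0,0) retry=(0,0,0))
2 | C LOAD | counter=7 r=(0,7,7) succ=(0,0,0) retry=(0,0,0)
3 | B CAS | counter=8 r=(0,7,7) succ=(0,1,0) retry=(0,0,0)
4 | A CAS | counter=8 r=(0,7,7) succ=(0,1,0) retry=(1,0,0)
5 | B LOAD | counter=8 r=(0,8,7) succ=(0,1,0) retry=(1,0,0)
6 | C LOAD | counter=8 r=(0,8,8) succ=(0,1,0) retry=(1,0,0)
7 | B CAS | counter=9 r=(0,8,8) succ=(0,2,0) retry=(1,0,0)
8 | B LOAD | counter=9 r=(0,9,8) succ=(0,2,0) retry=(1,0,0)
9 | C CAS | counter=9 r=(0,9,8) succ=(0,2,0) retry=(1,0,1)
10 | A LOAD | counter=9 r=(9,9,8) succ=(0,2,0) retry=(1,0,1)
11 | B CAS | counter=10 r=(9,9,8) succ=(0,3,0) retry=(1,0,1)
12 | A CAS | counter=10 r=(9,9,8) succ=(0,3,0) retry=(2,0,1)
13 | B LOAD | counter=10 r=(9,10,8) succ=(0,3,0) retry=(2,0,1)
14 | B CAS | counter=11 r=(9,10,8) succ=(0,4,0) retry=(2,0,1)
15 | A LOAD | counter=11 r=(11,10,8) succ=(0,4,0) retry=(2,0,1)
16 | A CAS | counter=12 r=(11,10,8) succ=(1,4,0) retry=(2,0,1)
17 | B LOAD | counter=12 r=(11,12,8) succ=(1,4,0) retry=(2,0,1)
18 | B CAS | counter=13 r=(11,12,8) succ=(1,5,0) retry=(2,0,1)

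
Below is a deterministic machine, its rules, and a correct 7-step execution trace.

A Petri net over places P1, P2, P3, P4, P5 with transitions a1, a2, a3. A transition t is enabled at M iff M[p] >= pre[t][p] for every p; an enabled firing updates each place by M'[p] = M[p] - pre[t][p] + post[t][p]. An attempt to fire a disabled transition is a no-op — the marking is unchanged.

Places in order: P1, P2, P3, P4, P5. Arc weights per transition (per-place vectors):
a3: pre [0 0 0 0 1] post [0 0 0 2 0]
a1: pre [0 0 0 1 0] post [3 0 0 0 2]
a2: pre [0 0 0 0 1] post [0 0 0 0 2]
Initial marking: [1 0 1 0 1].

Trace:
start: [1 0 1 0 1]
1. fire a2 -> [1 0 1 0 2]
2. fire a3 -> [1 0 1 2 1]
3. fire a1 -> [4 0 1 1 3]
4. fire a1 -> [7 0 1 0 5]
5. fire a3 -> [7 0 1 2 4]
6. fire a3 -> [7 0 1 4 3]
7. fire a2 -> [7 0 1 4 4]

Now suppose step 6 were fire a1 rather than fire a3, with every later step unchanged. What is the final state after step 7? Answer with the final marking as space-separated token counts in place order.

(re-executing from step 6 with the substitution; state before step 6: [7 0 1 2 4])
6. fire a1 -> [10 0 1 1 6]
7. fire a2 -> [10 0 1 1 7]

10 0 1 1 7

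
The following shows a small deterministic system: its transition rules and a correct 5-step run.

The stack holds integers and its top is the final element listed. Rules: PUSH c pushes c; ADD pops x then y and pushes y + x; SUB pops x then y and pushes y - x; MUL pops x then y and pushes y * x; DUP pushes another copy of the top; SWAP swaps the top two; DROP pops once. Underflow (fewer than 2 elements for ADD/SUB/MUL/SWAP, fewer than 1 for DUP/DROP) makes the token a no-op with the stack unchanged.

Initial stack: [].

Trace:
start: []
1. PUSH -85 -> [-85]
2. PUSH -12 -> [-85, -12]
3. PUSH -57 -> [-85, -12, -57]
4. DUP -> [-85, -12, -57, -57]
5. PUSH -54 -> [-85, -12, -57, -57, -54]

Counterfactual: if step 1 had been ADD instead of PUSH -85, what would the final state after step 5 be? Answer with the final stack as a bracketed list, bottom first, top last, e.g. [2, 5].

(re-executing from step 1 with the substitution; state before step 1: [])
1. ADD -> []
2. PUSH -12 -> [-12]
3. PUSH -57 -> [-12, -57]
4. DUP -> [-12, -57, -57]
5. PUSH -54 -> [-12, -57, -57, -54]

[-12, -57, -57, -54]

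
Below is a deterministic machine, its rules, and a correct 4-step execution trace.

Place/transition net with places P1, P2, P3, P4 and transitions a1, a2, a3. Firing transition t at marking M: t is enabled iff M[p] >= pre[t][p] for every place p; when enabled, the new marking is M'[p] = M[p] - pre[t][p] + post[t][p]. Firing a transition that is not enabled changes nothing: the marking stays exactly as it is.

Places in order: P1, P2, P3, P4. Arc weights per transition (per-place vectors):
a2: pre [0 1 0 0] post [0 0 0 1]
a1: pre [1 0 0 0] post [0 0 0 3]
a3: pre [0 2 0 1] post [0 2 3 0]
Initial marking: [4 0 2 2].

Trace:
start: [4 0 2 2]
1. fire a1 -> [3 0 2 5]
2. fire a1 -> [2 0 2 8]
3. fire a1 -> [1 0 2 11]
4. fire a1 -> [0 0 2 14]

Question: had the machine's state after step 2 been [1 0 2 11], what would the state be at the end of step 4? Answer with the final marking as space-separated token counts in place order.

0 0 2 14

state after step 2 := [1 0 2 11]
3. fire a1 -> [0 0 2 14]
4. fire a1 -> [0 0 2 14]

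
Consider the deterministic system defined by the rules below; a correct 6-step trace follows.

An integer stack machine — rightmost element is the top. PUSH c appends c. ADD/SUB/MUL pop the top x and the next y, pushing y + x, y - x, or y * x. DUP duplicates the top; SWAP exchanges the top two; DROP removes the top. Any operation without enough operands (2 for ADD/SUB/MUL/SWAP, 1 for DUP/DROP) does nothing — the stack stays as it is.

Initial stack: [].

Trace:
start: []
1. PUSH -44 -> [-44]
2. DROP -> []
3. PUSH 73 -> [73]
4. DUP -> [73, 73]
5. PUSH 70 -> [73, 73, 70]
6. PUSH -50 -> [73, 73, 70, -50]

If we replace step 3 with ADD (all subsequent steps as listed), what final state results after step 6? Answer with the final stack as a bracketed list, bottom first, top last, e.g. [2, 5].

[70, -50]

(re-executing from step 3 with the substitution; state before step 3: [])
3. ADD -> []
4. DUP -> []
5. PUSH 70 -> [70]
6. PUSH -50 -> [70, -50]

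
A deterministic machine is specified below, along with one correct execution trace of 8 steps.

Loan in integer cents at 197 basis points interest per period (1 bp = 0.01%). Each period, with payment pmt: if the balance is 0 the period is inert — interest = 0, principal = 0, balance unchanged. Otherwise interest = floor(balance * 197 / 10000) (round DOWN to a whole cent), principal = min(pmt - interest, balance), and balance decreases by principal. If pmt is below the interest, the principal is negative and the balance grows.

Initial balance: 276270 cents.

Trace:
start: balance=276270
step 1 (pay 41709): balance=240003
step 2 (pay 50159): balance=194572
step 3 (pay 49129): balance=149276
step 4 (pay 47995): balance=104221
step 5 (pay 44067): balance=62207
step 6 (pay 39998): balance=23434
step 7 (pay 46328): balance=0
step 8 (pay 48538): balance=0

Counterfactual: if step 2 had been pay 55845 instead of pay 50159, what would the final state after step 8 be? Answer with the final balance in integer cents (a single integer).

(re-executing from step 2 with the substitution; state before step 2: balance=240003)
step 2 (pay 55845): balance=188886
step 3 (pay 49129): balance=143478
step 4 (pay 47995): balance=98309
step 5 (pay 44067): balance=56178
step 6 (pay 39998): balance=17286
step 7 (pay 46328): balance=0
step 8 (pay 48538): balance=0

0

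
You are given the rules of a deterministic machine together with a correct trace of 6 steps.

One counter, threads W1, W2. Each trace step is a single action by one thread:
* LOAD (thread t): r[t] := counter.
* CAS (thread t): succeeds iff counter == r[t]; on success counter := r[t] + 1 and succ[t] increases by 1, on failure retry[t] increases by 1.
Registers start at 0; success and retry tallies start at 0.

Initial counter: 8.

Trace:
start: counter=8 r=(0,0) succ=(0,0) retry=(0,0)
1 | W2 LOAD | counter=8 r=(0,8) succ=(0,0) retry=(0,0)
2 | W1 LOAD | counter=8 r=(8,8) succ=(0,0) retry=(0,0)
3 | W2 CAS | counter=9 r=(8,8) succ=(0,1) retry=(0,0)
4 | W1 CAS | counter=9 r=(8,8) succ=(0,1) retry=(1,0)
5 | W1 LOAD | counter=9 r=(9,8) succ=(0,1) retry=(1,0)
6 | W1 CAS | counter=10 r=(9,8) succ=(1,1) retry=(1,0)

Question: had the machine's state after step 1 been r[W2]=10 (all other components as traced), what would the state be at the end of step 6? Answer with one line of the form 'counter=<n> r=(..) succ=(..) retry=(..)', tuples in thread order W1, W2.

counter=10 r=(9,10) succ=(2,0) retry=(0,1)

state after step 1 := counter=8 r=(0,10) succ=(0,0) retry=(0,0)
2 | W1 LOAD | counter=8 r=(8,10) succ=(0,0) retry=(0,0)
3 | W2 CAS | counter=8 r=(8,10) succ=(0,0) retry=(0,1)
4 | W1 CAS | counter=9 r=(8,10) succ=(1,0) retry=(0,1)
5 | W1 LOAD | counter=9 r=(9,10) succ=(1,0) retry=(0,1)
6 | W1 CAS | counter=10 r=(9,10) succ=(2,0) retry=(0,1)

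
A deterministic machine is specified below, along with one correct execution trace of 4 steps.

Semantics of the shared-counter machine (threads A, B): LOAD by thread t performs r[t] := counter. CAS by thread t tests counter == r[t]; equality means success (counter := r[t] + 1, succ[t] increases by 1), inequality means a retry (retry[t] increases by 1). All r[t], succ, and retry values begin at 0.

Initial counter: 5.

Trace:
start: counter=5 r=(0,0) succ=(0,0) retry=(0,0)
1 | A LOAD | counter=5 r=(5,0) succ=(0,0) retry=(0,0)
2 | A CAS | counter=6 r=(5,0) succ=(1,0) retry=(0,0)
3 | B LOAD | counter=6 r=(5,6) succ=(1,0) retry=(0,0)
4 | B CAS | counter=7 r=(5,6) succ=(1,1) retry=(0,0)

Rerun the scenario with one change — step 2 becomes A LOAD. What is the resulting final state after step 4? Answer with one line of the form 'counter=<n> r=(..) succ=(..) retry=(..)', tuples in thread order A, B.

(re-executing from step 2 with the substitution; state before step 2: counter=5 r=(5,0) succ=(0,0) retry=(0,0))
2 | A LOAD | counter=5 r=(5,0) succ=(0,0) retry=(0,0)
3 | B LOAD | counter=5 r=(5,5) succ=(0,0) retry=(0,0)
4 | B CAS | counter=6 r=(5,5) succ=(0,1) retry=(0,0)

counter=6 r=(5,5) succ=(0,1) retry=(0,0)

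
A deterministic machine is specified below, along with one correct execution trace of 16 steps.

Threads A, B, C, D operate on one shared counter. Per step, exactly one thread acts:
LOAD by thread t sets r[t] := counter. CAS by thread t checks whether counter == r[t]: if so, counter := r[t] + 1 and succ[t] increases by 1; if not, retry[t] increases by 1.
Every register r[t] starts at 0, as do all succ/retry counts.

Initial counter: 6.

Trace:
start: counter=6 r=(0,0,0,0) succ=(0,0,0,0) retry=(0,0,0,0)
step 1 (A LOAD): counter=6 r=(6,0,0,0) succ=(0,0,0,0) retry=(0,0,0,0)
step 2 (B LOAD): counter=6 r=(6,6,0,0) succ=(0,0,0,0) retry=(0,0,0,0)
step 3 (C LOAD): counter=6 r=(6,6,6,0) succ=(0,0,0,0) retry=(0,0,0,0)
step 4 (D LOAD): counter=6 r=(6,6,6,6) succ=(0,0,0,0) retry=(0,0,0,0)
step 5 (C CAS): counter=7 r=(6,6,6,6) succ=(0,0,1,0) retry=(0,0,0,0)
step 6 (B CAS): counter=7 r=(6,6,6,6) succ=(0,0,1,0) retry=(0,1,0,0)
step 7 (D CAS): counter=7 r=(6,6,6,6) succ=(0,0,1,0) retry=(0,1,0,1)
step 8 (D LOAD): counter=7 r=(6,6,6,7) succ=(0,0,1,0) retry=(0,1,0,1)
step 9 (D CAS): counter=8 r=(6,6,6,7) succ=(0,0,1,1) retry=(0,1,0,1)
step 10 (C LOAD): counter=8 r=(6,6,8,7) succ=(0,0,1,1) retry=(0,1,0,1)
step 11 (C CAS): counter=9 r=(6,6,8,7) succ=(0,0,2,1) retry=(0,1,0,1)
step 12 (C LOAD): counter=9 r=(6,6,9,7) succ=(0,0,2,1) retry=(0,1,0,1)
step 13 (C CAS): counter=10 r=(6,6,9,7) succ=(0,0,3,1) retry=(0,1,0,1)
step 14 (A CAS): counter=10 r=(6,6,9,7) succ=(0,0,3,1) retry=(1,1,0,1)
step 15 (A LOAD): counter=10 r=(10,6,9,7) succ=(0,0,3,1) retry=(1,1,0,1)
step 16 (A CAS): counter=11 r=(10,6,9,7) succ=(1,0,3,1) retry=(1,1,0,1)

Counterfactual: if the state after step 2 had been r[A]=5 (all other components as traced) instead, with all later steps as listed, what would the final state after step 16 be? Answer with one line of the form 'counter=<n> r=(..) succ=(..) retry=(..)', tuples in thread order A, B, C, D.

state after step 2 := counter=6 r=(5,6,0,0) succ=(0,0,0,0) retry=(0,0,0,0)
step 3 (C LOAD): counter=6 r=(5,6,6,0) succ=(0,0,0,0) retry=(0,0,0,0)
step 4 (D LOAD): counter=6 r=(5,6,6,6) succ=(0,0,0,0) retry=(0,0,0,0)
step 5 (C CAS): counter=7 r=(5,6,6,6) succ=(0,0,1,0) retry=(0,0,0,0)
step 6 (B CAS): counter=7 r=(5,6,6,6) succ=(0,0,1,0) retry=(0,1,0,0)
step 7 (D CAS): counter=7 r=(5,6,6,6) succ=(0,0,1,0) retry=(0,1,0,1)
step 8 (D LOAD): counter=7 r=(5,6,6,7) succ=(0,0,1,0) retry=(0,1,0,1)
step 9 (D CAS): counter=8 r=(5,6,6,7) succ=(0,0,1,1) retry=(0,1,0,1)
step 10 (C LOAD): counter=8 r=(5,6,8,7) succ=(0,0,1,1) retry=(0,1,0,1)
step 11 (C CAS): counter=9 r=(5,6,8,7) succ=(0,0,2,1) retry=(0,1,0,1)
step 12 (C LOAD): counter=9 r=(5,6,9,7) succ=(0,0,2,1) retry=(0,1,0,1)
step 13 (C CAS): counter=10 r=(5,6,9,7) succ=(0,0,3,1) retry=(0,1,0,1)
step 14 (A CAS): counter=10 r=(5,6,9,7) succ=(0,0,3,1) retry=(1,1,0,1)
step 15 (A LOAD): counter=10 r=(10,6,9,7) succ=(0,0,3,1) retry=(1,1,0,1)
step 16 (A CAS): counter=11 r=(10,6,9,7) succ=(1,0,3,1) retry=(1,1,0,1)

counter=11 r=(10,6,9,7) succ=(1,0,3,1) retry=(1,1,0,1)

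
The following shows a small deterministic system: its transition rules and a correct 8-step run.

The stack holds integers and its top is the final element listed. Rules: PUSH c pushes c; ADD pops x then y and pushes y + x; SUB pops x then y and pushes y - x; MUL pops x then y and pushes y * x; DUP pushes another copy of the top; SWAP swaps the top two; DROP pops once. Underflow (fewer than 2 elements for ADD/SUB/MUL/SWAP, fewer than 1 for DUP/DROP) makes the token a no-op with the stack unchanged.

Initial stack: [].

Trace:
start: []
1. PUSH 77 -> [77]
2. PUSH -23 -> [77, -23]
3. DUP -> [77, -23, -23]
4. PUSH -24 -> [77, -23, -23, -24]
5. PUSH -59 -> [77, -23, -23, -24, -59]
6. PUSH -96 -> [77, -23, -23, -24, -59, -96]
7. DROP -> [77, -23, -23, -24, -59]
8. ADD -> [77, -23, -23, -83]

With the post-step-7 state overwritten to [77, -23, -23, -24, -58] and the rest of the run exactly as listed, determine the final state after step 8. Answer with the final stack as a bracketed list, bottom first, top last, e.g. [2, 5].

[77, -23, -23, -82]

state after step 7 := [77, -23, -23, -24, -58]
8. ADD -> [77, -23, -23, -82]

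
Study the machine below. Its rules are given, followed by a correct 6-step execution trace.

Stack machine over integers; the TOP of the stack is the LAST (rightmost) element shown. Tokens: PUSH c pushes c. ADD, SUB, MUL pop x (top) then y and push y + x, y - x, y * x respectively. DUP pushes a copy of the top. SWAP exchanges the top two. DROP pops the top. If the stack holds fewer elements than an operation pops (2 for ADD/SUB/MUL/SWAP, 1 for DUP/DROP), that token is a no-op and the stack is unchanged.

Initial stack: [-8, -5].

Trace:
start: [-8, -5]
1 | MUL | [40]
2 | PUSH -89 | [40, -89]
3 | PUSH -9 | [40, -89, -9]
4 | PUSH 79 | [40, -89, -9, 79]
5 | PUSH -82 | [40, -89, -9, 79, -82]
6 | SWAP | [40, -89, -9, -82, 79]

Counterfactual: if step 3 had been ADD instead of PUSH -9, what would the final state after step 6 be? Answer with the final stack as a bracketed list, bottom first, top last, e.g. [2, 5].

[-49, -82, 79]

(re-executing from step 3 with the substitution; state before step 3: [40, -89])
3 | ADD | [-49]
4 | PUSH 79 | [-49, 79]
5 | PUSH -82 | [-49, 79, -82]
6 | SWAP | [-49, -82, 79]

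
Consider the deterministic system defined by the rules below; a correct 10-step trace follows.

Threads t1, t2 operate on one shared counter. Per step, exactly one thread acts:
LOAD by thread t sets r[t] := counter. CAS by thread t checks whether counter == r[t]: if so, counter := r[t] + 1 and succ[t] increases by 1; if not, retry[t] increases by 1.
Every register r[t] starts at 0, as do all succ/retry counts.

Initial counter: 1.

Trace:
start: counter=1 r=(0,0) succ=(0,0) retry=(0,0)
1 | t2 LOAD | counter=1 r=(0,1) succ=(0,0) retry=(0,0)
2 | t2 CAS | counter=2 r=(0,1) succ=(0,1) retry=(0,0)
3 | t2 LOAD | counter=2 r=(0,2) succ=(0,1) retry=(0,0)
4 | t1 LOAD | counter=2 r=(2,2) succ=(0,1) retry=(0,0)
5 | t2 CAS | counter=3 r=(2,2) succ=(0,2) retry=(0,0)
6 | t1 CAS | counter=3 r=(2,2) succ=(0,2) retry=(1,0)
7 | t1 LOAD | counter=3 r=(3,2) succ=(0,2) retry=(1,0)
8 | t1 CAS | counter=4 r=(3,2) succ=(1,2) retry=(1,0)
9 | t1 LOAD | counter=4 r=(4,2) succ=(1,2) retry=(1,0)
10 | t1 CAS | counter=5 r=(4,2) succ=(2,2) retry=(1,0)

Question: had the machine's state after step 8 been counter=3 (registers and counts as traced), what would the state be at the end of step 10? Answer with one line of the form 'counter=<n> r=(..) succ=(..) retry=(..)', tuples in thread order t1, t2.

state after step 8 := counter=3 r=(3,2) succ=(1,2) retry=(1,0)
9 | t1 LOAD | counter=3 r=(3,2) succ=(1,2) retry=(1,0)
10 | t1 CAS | counter=4 r=(3,2) succ=(2,2) retry=(1,0)

counter=4 r=(3,2) succ=(2,2) retry=(1,0)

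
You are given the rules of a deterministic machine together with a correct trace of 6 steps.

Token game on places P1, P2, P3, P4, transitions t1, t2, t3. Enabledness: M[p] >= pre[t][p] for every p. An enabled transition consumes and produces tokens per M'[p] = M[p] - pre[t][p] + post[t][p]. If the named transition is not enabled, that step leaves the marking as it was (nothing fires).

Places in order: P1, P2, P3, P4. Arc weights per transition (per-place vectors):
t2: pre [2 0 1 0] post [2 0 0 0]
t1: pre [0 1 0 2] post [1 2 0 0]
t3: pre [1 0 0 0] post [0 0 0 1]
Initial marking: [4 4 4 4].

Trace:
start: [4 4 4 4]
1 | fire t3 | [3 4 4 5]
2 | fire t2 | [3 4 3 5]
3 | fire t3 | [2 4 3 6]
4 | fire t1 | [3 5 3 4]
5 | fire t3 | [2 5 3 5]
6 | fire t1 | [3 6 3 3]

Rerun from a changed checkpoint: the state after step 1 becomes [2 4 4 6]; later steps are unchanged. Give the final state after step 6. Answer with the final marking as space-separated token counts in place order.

2 6 3 4

state after step 1 := [2 4 4 6]
2 | fire t2 | [2 4 3 6]
3 | fire t3 | [1 4 3 7]
4 | fire t1 | [2 5 3 5]
5 | fire t3 | [1 5 3 6]
6 | fire t1 | [2 6 3 4]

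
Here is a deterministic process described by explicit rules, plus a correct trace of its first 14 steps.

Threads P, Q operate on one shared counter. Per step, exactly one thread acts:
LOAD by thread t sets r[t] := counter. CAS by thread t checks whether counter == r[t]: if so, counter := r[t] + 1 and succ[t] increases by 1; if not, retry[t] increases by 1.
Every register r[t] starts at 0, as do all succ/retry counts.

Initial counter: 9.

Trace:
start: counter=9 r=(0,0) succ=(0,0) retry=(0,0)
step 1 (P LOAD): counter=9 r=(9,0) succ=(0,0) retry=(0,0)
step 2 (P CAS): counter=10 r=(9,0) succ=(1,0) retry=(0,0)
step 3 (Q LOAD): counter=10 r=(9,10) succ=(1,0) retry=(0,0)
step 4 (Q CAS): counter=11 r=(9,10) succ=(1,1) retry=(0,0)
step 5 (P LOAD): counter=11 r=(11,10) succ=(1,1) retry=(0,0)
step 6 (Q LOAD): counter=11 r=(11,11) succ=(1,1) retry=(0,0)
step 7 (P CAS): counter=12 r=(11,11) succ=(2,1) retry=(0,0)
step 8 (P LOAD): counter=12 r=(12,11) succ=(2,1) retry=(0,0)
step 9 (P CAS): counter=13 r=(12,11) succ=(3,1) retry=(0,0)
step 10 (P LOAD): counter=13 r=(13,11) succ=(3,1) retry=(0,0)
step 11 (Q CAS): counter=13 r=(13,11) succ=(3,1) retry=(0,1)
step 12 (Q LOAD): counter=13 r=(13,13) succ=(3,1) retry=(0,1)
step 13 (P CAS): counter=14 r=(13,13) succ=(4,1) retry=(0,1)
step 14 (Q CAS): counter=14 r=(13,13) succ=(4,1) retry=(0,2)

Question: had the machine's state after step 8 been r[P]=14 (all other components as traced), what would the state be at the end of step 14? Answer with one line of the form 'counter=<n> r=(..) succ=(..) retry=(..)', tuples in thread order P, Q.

counter=13 r=(12,12) succ=(3,1) retry=(1,2)

state after step 8 := counter=12 r=(14,11) succ=(2,1) retry=(0,0)
step 9 (P CAS): counter=12 r=(14,11) succ=(2,1) retry=(1,0)
step 10 (P LOAD): counter=12 r=(12,11) succ=(2,1) retry=(1,0)
step 11 (Q CAS): counter=12 r=(12,11) succ=(2,1) retry=(1,1)
step 12 (Q LOAD): counter=12 r=(12,12) succ=(2,1) retry=(1,1)
step 13 (P CAS): counter=13 r=(12,12) succ=(3,1) retry=(1,1)
step 14 (Q CAS): counter=13 r=(12,12) succ=(3,1) retry=(1,2)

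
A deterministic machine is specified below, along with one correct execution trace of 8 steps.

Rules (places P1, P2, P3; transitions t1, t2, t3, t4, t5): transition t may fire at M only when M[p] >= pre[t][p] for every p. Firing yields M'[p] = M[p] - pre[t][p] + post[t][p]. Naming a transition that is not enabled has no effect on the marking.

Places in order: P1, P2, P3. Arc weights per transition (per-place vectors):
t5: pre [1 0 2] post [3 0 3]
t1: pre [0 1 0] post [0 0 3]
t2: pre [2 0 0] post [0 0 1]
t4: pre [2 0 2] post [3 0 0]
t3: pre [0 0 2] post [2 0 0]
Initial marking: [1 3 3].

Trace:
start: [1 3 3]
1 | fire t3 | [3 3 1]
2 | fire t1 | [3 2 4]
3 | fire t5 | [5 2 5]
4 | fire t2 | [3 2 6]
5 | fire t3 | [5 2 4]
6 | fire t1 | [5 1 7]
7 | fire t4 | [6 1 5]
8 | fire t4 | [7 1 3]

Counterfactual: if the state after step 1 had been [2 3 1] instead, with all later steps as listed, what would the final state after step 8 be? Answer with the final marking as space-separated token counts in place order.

6 1 3

state after step 1 := [2 3 1]
2 | fire t1 | [2 2 4]
3 | fire t5 | [4 2 5]
4 | fire t2 | [2 2 6]
5 | fire t3 | [4 2 4]
6 | fire t1 | [4 1 7]
7 | fire t4 | [5 1 5]
8 | fire t4 | [6 1 3]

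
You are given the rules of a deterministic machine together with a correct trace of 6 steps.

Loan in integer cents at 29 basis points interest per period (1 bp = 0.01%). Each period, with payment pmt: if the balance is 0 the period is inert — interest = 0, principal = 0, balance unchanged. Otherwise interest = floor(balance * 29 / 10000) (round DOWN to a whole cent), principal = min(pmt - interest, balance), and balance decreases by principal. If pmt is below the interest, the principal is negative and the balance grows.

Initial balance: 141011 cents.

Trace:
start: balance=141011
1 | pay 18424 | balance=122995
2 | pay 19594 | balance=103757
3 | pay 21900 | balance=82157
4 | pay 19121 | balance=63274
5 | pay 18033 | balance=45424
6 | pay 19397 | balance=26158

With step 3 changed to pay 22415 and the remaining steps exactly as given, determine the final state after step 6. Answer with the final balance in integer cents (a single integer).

(re-executing from step 3 with the substitution; state before step 3: balance=103757)
3 | pay 22415 | balance=81642
4 | pay 19121 | balance=62757
5 | pay 18033 | balance=44905
6 | pay 19397 | balance=25638

25638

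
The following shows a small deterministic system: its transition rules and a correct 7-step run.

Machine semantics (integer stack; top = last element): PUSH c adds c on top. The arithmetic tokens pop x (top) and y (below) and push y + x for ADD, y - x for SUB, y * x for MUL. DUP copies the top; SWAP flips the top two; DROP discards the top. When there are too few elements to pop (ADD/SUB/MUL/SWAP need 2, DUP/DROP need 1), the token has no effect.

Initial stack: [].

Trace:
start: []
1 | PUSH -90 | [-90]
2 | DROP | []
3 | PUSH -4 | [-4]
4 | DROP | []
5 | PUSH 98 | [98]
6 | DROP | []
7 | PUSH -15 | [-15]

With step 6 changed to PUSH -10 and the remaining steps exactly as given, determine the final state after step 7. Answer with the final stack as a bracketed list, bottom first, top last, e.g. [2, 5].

(re-executing from step 6 with the substitution; state before step 6: [98])
6 | PUSH -10 | [98, -10]
7 | PUSH -15 | [98, -10, -15]

[98, -10, -15]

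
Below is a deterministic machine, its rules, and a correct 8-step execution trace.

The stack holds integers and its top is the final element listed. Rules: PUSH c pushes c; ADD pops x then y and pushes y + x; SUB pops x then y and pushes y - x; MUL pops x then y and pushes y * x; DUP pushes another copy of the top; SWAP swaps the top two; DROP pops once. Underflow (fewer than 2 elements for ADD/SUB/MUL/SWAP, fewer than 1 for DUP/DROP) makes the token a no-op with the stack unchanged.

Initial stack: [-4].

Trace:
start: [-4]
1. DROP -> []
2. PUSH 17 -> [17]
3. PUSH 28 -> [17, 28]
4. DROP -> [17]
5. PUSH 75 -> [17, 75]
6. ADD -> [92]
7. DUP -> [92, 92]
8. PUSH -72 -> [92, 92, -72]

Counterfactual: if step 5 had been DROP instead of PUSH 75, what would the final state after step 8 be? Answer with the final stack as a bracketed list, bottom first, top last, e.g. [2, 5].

[-72]

(re-executing from step 5 with the substitution; state before step 5: [17])
5. DROP -> []
6. ADD -> []
7. DUP -> []
8. PUSH -72 -> [-72]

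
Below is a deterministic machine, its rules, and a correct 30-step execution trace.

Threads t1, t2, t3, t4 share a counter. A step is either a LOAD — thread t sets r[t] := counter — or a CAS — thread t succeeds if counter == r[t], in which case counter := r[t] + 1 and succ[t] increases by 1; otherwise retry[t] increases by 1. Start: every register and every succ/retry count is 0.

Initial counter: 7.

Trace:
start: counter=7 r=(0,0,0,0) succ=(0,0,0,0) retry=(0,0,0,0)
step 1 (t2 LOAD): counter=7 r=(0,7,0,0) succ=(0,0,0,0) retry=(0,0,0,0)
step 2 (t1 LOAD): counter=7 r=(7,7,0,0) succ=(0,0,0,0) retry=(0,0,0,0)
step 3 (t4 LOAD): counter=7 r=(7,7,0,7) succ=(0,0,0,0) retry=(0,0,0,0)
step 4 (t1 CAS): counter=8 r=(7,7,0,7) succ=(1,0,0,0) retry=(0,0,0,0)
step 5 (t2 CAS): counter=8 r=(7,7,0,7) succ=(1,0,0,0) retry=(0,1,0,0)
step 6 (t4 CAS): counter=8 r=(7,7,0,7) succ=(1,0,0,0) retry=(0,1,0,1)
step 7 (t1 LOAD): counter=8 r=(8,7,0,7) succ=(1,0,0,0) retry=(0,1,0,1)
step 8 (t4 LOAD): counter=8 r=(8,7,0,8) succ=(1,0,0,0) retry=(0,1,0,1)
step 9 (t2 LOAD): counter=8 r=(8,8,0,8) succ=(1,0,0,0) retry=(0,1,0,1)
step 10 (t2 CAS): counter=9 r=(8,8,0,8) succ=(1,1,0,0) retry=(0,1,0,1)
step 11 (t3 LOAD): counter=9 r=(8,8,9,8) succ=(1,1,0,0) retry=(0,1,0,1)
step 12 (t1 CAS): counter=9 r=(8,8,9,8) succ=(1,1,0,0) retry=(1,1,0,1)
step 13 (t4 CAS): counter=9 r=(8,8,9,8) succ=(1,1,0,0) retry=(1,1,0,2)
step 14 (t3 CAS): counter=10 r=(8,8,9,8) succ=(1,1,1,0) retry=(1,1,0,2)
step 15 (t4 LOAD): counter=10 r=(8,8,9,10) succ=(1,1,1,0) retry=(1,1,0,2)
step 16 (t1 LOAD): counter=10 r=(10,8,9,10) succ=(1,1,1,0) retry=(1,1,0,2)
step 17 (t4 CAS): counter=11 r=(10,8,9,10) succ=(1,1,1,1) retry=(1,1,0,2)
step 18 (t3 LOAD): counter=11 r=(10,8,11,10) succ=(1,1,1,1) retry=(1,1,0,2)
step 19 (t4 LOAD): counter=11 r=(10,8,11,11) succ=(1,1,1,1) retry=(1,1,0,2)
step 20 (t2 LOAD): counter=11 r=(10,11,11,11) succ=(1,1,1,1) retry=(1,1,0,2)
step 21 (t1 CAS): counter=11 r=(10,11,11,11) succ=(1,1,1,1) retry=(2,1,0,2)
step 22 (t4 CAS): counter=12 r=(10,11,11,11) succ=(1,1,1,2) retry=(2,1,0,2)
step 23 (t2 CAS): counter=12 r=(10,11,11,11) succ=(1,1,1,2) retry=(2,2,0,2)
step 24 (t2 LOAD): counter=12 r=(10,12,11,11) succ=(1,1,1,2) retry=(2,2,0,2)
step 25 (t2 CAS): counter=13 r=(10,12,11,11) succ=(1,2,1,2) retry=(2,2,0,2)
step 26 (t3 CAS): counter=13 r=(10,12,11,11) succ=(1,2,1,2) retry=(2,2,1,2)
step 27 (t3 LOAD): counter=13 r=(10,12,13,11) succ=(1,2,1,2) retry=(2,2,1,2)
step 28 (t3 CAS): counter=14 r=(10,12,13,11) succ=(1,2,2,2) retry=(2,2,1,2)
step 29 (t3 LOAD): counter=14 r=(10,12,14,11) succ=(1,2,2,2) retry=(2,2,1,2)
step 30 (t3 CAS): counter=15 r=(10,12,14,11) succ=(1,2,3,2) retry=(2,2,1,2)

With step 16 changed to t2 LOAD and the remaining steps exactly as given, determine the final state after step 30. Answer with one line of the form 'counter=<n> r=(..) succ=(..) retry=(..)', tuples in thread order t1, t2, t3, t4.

counter=15 r=(8,12,14,11) succ=(1,2,3,2) retry=(2,2,1,2)

(re-executing from step 16 with the substitution; state before step 16: counter=10 r=(8,8,9,10) succ=(1,1,1,0) retry=(1,1,0,2))
step 16 (t2 LOAD): counter=10 r=(8,10,9,10) succ=(1,1,1,0) retry=(1,1,0,2)
step 17 (t4 CAS): counter=11 r=(8,10,9,10) succ=(1,1,1,1) retry=(1,1,0,2)
step 18 (t3 LOAD): counter=11 r=(8,10,11,10) succ=(1,1,1,1) retry=(1,1,0,2)
step 19 (t4 LOAD): counter=11 r=(8,10,11,11) succ=(1,1,1,1) retry=(1,1,0,2)
step 20 (t2 LOAD): counter=11 r=(8,11,11,11) succ=(1,1,1,1) retry=(1,1,0,2)
step 21 (t1 CAS): counter=11 r=(8,11,11,11) succ=(1,1,1,1) retry=(2,1,0,2)
step 22 (t4 CAS): counter=12 r=(8,11,11,11) succ=(1,1,1,2) retry=(2,1,0,2)
step 23 (t2 CAS): counter=12 r=(8,11,11,11) succ=(1,1,1,2) retry=(2,2,0,2)
step 24 (t2 LOAD): counter=12 r=(8,12,11,11) succ=(1,1,1,2) retry=(2,2,0,2)
step 25 (t2 CAS): counter=13 r=(8,12,11,11) succ=(1,2,1,2) retry=(2,2,0,2)
step 26 (t3 CAS): counter=13 r=(8,12,11,11) succ=(1,2,1,2) retry=(2,2,1,2)
step 27 (t3 LOAD): counter=13 r=(8,12,13,11) succ=(1,2,1,2) retry=(2,2,1,2)
step 28 (t3 CAS): counter=14 r=(8,12,13,11) succ=(1,2,2,2) retry=(2,2,1,2)
step 29 (t3 LOAD): counter=14 r=(8,12,14,11) succ=(1,2,2,2) retry=(2,2,1,2)
step 30 (t3 CAS): counter=15 r=(8,12,14,11) succ=(1,2,3,2) retry=(2,2,1,2)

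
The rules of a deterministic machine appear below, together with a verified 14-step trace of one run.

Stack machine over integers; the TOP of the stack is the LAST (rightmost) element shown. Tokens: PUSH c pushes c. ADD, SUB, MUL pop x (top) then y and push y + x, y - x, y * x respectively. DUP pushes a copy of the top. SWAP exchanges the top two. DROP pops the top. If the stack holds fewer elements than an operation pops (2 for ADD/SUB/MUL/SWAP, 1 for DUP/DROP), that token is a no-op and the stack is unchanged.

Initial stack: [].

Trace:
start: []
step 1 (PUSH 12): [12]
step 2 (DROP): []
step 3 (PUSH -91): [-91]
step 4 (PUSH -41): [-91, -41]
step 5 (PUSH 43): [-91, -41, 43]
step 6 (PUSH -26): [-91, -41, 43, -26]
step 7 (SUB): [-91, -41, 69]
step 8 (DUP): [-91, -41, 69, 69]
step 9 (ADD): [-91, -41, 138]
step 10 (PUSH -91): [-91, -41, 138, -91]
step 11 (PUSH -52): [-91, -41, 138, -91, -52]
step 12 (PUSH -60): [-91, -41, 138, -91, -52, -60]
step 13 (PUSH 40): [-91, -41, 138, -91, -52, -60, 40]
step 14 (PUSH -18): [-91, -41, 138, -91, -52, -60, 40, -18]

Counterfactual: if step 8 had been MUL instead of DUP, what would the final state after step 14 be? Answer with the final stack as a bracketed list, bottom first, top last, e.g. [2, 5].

(re-executing from step 8 with the substitution; state before step 8: [-91, -41, 69])
step 8 (MUL): [-91, -2829]
step 9 (ADD): [-2920]
step 10 (PUSH -91): [-2920, -91]
step 11 (PUSH -52): [-2920, -91, -52]
step 12 (PUSH -60): [-2920, -91, -52, -60]
step 13 (PUSH 40): [-2920, -91, -52, -60, 40]
step 14 (PUSH -18): [-2920, -91, -52, -60, 40, -18]

[-2920, -91, -52, -60, 40, -18]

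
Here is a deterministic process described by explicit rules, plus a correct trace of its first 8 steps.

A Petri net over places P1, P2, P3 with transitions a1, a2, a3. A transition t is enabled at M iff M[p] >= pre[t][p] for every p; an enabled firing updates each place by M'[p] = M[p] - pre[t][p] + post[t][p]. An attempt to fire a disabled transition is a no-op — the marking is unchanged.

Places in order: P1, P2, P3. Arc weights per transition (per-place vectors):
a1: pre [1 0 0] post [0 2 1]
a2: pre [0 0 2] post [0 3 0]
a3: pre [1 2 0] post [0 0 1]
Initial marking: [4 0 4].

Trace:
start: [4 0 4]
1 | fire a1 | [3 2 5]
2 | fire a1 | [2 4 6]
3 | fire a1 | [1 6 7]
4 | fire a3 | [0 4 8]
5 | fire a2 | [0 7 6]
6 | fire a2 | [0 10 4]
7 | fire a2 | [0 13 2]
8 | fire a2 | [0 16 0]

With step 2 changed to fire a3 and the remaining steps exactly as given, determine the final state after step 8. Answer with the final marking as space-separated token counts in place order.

0 12 0

(re-executing from step 2 with the substitution; state before step 2: [3 2 5])
2 | fire a3 | [2 0 6]
3 | fire a1 | [1 2 7]
4 | fire a3 | [0 0 8]
5 | fire a2 | [0 3 6]
6 | fire a2 | [0 6 4]
7 | fire a2 | [0 9 2]
8 | fire a2 | [0 12 0]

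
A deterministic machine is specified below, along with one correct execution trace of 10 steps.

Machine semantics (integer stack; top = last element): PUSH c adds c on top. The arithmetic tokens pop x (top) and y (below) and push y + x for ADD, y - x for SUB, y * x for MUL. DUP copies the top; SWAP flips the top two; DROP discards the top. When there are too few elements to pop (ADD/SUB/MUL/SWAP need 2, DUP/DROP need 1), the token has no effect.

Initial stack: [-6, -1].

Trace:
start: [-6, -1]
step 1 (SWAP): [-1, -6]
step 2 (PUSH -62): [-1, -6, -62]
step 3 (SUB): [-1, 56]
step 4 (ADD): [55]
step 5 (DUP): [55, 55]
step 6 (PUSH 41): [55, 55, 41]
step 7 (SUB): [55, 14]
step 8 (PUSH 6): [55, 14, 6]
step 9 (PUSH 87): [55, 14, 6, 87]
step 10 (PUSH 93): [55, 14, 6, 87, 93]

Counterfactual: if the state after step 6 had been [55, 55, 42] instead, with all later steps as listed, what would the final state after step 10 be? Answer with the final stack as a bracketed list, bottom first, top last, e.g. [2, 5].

[55, 13, 6, 87, 93]

state after step 6 := [55, 55, 42]
step 7 (SUB): [55, 13]
step 8 (PUSH 6): [55, 13, 6]
step 9 (PUSH 87): [55, 13, 6, 87]
step 10 (PUSH 93): [55, 13, 6, 87, 93]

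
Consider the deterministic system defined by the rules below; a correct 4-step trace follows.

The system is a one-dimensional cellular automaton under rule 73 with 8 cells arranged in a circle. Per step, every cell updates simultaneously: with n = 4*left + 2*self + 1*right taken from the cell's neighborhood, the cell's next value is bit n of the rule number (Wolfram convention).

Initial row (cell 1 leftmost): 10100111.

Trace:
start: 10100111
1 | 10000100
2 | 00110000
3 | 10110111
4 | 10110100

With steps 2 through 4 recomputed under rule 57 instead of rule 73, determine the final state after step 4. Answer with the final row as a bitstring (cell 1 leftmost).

10100100

(re-executing steps 2..4 under rule 57; state before step 2: 10000100)
2 | 01110010
3 | 01001001
4 | 10100100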